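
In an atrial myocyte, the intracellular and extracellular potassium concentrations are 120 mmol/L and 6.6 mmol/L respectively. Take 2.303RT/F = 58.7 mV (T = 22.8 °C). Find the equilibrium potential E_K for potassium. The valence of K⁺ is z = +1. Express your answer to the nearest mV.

E = (58.7/z) · log₁₀([K⁺]_out/[K⁺]_in) with z = +1.
= (58.7/1) · log₁₀(6.6/120) = 58.70 · log₁₀(0.055)
= 58.70 · (-1.2596) = -73.94 mV

-74 mV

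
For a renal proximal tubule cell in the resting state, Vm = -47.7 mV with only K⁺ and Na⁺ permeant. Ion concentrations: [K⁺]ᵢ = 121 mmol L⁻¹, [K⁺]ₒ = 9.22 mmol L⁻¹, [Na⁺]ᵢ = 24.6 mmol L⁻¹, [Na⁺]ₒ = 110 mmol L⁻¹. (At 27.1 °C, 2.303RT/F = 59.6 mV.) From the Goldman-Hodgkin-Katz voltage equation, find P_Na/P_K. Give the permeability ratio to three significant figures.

Let α = P_Na/P_K. GHK: Vm = 59.6·log₁₀[(Kₒ + α·Naₒ)/(Kᵢ + α·Naᵢ)].
10^(Vm/59.6) = 10^(-47.7/59.6) = 0.15837
So 0.15837·(Kᵢ + α·Naᵢ) = Kₒ + α·Naₒ → α = (0.15837·121.0 − 9.22) / (110.0 − 0.15837·24.6)
α = (19.16 − 9.22) / (110.0 − 3.896) = 9.942/106.1 = 0.0937

0.0937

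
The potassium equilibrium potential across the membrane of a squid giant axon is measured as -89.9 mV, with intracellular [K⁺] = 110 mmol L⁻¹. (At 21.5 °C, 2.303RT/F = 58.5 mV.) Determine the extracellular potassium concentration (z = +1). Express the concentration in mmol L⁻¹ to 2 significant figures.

3.2 mmol L⁻¹

Nernst: E = (58.5/1) · log₁₀([out]/[in]), so log₁₀([out]/[in]) = -89.9 × 1 / 58.5 = -1.5368.
[out]/[in] = 10^(-1.5368) = 0.02906.
[out] = 0.02906 × 110 = 3.196 mmol L⁻¹.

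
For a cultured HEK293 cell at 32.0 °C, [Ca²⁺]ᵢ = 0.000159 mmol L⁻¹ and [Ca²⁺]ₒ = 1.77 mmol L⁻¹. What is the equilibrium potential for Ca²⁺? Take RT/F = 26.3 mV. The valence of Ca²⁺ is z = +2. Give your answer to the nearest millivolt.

123 mV

E = (26.3/z) · ln([Ca²⁺]_out/[Ca²⁺]_in) with z = +2.
= (26.3/2) · ln(1.77/0.000159) = 13.15 · ln(1.113e+04)
= 13.15 · (9.3176) = 122.53 mV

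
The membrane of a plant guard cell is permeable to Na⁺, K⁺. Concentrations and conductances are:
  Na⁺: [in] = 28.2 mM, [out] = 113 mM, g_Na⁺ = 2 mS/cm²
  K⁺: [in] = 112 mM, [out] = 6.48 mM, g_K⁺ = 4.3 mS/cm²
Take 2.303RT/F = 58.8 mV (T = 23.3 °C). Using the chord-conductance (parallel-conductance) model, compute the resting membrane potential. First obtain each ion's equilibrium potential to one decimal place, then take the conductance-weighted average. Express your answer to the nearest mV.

-38 mV

E_Na⁺ = (58.8/1)·log₁₀(113/28.2) = 35.4 mV
E_K⁺ = (58.8/1)·log₁₀(6.48/112) = -72.8 mV
Vm = (Σ gᵢEᵢ)/(Σ gᵢ) = (2·35.4 + 4.3·-72.8) / (2 + 4.3)
= -242.24 / 6.3 = -38.45 mV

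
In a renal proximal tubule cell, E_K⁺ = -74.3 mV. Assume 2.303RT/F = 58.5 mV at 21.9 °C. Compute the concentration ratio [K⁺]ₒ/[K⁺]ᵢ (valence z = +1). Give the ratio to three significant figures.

0.0537

log₁₀([out]/[in]) = E·z/(58.5) = -74.3 × 1 / 58.5 = -1.2701
[out]/[in] = 10^(-1.2701) = 0.05369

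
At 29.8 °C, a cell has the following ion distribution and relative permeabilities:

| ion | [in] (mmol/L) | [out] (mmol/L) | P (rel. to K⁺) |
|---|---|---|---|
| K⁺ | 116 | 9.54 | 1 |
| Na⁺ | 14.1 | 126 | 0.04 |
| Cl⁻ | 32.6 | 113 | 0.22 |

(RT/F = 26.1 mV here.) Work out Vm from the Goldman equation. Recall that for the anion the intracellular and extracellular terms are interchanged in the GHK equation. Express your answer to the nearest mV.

Vm = 26.1 · ln[(Σ P·[cation]ₒ + Σ P·[anion]ᵢ) / (Σ P·[cation]ᵢ + Σ P·[anion]ₒ)]
Numerator = 1×9.54 + 0.04×126 + 0.22×32.6 = 21.75
Denominator = 1×116 + 0.04×14.1 + 0.22×113 = 141.4
Vm = 26.1 · ln(0.15381) = 26.1 × (-1.8721) = -48.86 mV

-49 mV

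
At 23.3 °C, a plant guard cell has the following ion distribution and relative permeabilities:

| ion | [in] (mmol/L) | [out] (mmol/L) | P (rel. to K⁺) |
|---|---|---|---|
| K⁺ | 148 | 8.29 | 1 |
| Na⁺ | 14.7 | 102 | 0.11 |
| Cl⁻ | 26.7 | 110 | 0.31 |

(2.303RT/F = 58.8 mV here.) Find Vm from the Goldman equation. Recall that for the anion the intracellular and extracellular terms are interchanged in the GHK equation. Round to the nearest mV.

-48 mV

Vm = 58.8 · log₁₀[(Σ P·[cation]ₒ + Σ P·[anion]ᵢ) / (Σ P·[cation]ᵢ + Σ P·[anion]ₒ)]
Numerator = 1×8.29 + 0.11×102 + 0.31×26.7 = 27.79
Denominator = 1×148 + 0.11×14.7 + 0.31×110 = 183.7
Vm = 58.8 · log₁₀(0.15125) = 58.8 × (-0.8203) = -48.23 mV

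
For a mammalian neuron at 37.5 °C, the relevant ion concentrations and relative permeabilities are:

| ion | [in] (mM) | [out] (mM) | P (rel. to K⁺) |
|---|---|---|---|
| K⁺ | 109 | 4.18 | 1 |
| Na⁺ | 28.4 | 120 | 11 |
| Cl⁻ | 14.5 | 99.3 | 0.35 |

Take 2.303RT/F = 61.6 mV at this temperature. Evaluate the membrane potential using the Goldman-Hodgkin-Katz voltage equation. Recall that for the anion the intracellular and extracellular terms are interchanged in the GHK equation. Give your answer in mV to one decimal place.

28.6 mV

Vm = 61.6 · log₁₀[(Σ P·[cation]ₒ + Σ P·[anion]ᵢ) / (Σ P·[cation]ᵢ + Σ P·[anion]ₒ)]
Numerator = 1×4.18 + 11×120 + 0.35×14.5 = 1329
Denominator = 1×109 + 11×28.4 + 0.35×99.3 = 456.2
Vm = 61.6 · log₁₀(2.914) = 61.6 × (0.4645) = 28.61 mV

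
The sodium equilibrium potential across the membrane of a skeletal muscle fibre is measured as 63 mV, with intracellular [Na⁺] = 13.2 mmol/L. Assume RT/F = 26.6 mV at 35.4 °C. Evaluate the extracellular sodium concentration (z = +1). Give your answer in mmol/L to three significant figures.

141 mmol/L

Nernst: E = (26.6/1) · ln([out]/[in]), so ln([out]/[in]) = 63.0 × 1 / 26.6 = 2.3684.
[out]/[in] = e^(2.3684) = 10.68.
[out] = 10.68 × 13.2 = 141 mmol/L.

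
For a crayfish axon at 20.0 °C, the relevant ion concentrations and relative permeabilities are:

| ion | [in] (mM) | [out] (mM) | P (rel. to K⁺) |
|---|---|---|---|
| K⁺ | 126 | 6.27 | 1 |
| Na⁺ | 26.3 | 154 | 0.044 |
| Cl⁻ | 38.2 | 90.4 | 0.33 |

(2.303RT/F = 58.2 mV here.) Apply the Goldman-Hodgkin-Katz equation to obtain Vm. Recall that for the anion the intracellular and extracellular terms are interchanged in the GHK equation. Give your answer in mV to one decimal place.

Vm = 58.2 · log₁₀[(Σ P·[cation]ₒ + Σ P·[anion]ᵢ) / (Σ P·[cation]ᵢ + Σ P·[anion]ₒ)]
Numerator = 1×6.27 + 0.044×154 + 0.33×38.2 = 25.65
Denominator = 1×126 + 0.044×26.3 + 0.33×90.4 = 157
Vm = 58.2 · log₁₀(0.1634) = 58.2 × (-0.7867) = -45.79 mV

-45.8 mV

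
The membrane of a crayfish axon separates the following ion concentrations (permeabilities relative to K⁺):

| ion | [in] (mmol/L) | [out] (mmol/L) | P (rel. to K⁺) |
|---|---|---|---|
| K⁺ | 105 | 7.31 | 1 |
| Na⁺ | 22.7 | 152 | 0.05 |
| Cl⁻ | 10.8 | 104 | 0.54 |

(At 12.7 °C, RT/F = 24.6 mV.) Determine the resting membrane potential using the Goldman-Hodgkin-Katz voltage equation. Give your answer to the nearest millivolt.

-51 mV

Vm = 24.6 · ln[(Σ P·[cation]ₒ + Σ P·[anion]ᵢ) / (Σ P·[cation]ᵢ + Σ P·[anion]ₒ)]
Numerator = 1×7.31 + 0.05×152 + 0.54×10.8 = 20.74
Denominator = 1×105 + 0.05×22.7 + 0.54×104 = 162.3
Vm = 24.6 · ln(0.1278) = 24.6 × (-2.0573) = -50.61 mV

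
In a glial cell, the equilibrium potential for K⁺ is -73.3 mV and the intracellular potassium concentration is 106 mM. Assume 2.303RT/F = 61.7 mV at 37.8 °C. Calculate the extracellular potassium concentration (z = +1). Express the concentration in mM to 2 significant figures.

Nernst: E = (61.7/1) · log₁₀([out]/[in]), so log₁₀([out]/[in]) = -73.3 × 1 / 61.7 = -1.1880.
[out]/[in] = 10^(-1.1880) = 0.06486.
[out] = 0.06486 × 106 = 6.875 mM.

6.9 mM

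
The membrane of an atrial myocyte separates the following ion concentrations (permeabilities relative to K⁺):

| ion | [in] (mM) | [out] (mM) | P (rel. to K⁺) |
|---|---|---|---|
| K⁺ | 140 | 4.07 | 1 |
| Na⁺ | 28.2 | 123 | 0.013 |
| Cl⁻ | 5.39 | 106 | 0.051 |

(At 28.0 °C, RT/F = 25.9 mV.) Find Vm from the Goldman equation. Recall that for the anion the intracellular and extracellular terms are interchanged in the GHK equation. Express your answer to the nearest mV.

-83 mV

Vm = 25.9 · ln[(Σ P·[cation]ₒ + Σ P·[anion]ᵢ) / (Σ P·[cation]ᵢ + Σ P·[anion]ₒ)]
Numerator = 1×4.07 + 0.013×123 + 0.051×5.39 = 5.944
Denominator = 1×140 + 0.013×28.2 + 0.051×106 = 145.8
Vm = 25.9 · ln(0.040775) = 25.9 × (-3.1997) = -82.87 mV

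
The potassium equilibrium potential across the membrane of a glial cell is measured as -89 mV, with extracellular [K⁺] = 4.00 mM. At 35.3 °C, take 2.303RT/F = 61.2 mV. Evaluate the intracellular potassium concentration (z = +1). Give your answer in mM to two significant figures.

110 mM

Nernst: E = (61.2/1) · log₁₀([out]/[in]), so log₁₀([out]/[in]) = -89.0 × 1 / 61.2 = -1.4542.
[out]/[in] = 10^(-1.4542) = 0.03514.
[in] = 4.00 / 0.03514 = 113.8 mM.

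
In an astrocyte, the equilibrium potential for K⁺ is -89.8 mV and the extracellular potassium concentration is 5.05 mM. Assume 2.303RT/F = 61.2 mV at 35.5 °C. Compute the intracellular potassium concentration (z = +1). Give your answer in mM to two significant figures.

150 mM

Nernst: E = (61.2/1) · log₁₀([out]/[in]), so log₁₀([out]/[in]) = -89.8 × 1 / 61.2 = -1.4673.
[out]/[in] = 10^(-1.4673) = 0.03409.
[in] = 5.05 / 0.03409 = 148.1 mM.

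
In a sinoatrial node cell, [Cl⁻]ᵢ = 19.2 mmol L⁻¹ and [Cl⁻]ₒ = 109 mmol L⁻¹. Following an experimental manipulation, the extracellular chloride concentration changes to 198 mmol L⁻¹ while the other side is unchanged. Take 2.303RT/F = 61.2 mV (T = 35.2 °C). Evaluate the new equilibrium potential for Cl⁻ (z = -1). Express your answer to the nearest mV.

-62 mV

After the shift: [Cl⁻]_out = 198, [Cl⁻]_in = 19.2 mmol L⁻¹.
E_new = (61.2/-1)·log₁₀(198/19.2) = -61.20 · (1.0134) = -62.02 mV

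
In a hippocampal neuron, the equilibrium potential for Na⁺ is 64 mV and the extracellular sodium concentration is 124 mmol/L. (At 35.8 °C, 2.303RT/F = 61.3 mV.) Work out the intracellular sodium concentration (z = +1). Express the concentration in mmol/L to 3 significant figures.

11.2 mmol/L

Nernst: E = (61.3/1) · log₁₀([out]/[in]), so log₁₀([out]/[in]) = 64.0 × 1 / 61.3 = 1.0440.
[out]/[in] = 10^(1.0440) = 11.07.
[in] = 124 / 11.07 = 11.2 mmol/L.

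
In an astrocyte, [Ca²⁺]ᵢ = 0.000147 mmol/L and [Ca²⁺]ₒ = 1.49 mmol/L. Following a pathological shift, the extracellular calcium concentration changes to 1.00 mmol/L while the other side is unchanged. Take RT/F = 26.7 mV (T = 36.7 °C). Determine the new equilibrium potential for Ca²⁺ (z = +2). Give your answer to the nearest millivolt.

After the shift: [Ca²⁺]_out = 1.00, [Ca²⁺]_in = 0.000147 mmol/L.
E_new = (26.7/2)·ln(1.00/0.000147) = 13.35 · (8.8251) = 117.81 mV

118 mV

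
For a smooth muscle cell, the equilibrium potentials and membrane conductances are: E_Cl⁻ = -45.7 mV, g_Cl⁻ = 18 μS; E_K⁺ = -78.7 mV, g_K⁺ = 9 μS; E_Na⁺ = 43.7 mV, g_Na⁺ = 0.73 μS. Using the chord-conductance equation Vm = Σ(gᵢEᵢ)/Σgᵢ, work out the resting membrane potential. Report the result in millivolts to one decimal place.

Σ gᵢEᵢ = 18·(-45.7) + 9·(-78.7) + 0.73·(43.7) = -1499.00
Σ gᵢ = 18 + 9 + 0.73 = 27.73
Vm = -1499.00 / 27.73 = -54.06 mV

-54.1 mV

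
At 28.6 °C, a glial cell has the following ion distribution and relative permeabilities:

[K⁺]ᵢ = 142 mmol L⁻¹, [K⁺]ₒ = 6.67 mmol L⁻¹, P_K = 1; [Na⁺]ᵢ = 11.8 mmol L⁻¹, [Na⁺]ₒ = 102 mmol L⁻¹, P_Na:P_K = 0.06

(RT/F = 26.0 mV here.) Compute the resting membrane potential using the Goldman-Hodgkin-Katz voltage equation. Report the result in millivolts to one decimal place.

-62.7 mV

Vm = 26.0 · ln[(Σ P·[cation]ₒ + Σ P·[anion]ᵢ) / (Σ P·[cation]ᵢ + Σ P·[anion]ₒ)]
Numerator = 1×6.67 + 0.06×102 = 12.79
Denominator = 1×142 + 0.06×11.8 = 142.7
Vm = 26.0 · ln(0.089624) = 26.0 × (-2.4121) = -62.72 mV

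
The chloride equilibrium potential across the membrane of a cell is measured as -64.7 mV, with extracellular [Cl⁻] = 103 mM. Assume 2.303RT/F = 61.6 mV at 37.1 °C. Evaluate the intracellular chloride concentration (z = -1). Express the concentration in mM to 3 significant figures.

9.17 mM

Nernst: E = (61.6/-1) · log₁₀([out]/[in]), so log₁₀([out]/[in]) = -64.7 × -1 / 61.6 = 1.0503.
[out]/[in] = 10^(1.0503) = 11.23.
[in] = 103 / 11.23 = 9.173 mM.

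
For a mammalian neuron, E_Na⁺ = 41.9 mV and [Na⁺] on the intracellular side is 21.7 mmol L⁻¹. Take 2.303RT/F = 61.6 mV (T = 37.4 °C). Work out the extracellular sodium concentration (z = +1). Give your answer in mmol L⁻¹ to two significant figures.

100 mmol L⁻¹

Nernst: E = (61.6/1) · log₁₀([out]/[in]), so log₁₀([out]/[in]) = 41.9 × 1 / 61.6 = 0.6802.
[out]/[in] = 10^(0.6802) = 4.788.
[out] = 4.788 × 21.7 = 103.9 mmol L⁻¹.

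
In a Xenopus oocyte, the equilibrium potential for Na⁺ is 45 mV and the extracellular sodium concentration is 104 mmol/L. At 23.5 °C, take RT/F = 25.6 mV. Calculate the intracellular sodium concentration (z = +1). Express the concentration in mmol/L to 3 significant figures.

17.9 mmol/L

Nernst: E = (25.6/1) · ln([out]/[in]), so ln([out]/[in]) = 45.0 × 1 / 25.6 = 1.7578.
[out]/[in] = e^(1.7578) = 5.8.
[in] = 104 / 5.8 = 17.93 mmol/L.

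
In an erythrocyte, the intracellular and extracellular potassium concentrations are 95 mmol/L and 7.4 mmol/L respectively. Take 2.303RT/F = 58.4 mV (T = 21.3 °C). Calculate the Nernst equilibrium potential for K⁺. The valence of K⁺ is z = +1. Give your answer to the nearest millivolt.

-65 mV

E = (58.4/z) · log₁₀([K⁺]_out/[K⁺]_in) with z = +1.
= (58.4/1) · log₁₀(7.4/95) = 58.40 · log₁₀(0.07789)
= 58.40 · (-1.1085) = -64.74 mV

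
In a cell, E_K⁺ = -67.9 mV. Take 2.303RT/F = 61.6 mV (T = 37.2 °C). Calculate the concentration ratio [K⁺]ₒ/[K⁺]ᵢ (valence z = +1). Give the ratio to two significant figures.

0.079

log₁₀([out]/[in]) = E·z/(61.6) = -67.9 × 1 / 61.6 = -1.1023
[out]/[in] = 10^(-1.1023) = 0.07902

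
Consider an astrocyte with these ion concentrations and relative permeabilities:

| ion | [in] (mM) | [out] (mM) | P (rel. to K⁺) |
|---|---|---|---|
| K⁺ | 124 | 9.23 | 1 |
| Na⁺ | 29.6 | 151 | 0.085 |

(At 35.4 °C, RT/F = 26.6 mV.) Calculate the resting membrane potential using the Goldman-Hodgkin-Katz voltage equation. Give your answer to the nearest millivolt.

-46 mV

Vm = 26.6 · ln[(Σ P·[cation]ₒ + Σ P·[anion]ᵢ) / (Σ P·[cation]ᵢ + Σ P·[anion]ₒ)]
Numerator = 1×9.23 + 0.085×151 = 22.07
Denominator = 1×124 + 0.085×29.6 = 126.5
Vm = 26.6 · ln(0.1744) = 26.6 × (-1.7464) = -46.45 mV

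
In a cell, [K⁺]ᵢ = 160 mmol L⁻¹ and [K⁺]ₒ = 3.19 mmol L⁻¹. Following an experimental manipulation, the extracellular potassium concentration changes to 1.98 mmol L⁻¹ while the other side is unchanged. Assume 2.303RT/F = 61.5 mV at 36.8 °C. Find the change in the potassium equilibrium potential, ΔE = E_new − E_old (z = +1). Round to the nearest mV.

E_old = (61.5/1)·log₁₀(3.19/160) = -104.57 mV
E_new = (61.5/1)·log₁₀(1.98/160) = -117.31 mV
ΔE = -117.31 − (-104.57) = -12.74 mV

-13 mV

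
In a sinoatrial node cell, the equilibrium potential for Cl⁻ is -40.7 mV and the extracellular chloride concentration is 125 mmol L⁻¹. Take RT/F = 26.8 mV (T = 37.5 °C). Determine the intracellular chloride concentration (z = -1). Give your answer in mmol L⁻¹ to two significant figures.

Nernst: E = (26.8/-1) · ln([out]/[in]), so ln([out]/[in]) = -40.7 × -1 / 26.8 = 1.5187.
[out]/[in] = e^(1.5187) = 4.566.
[in] = 125 / 4.566 = 27.38 mmol L⁻¹.

27 mmol L⁻¹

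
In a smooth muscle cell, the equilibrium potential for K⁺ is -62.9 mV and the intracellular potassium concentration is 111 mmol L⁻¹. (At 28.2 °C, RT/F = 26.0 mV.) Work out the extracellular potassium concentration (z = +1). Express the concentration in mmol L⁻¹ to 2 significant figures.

9.9 mmol L⁻¹

Nernst: E = (26.0/1) · ln([out]/[in]), so ln([out]/[in]) = -62.9 × 1 / 26.0 = -2.4192.
[out]/[in] = e^(-2.4192) = 0.08899.
[out] = 0.08899 × 111 = 9.878 mmol L⁻¹.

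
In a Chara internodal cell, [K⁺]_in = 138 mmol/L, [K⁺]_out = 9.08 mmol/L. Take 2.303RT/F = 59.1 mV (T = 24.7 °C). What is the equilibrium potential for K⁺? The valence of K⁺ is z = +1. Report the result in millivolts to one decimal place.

-69.8 mV

E = (59.1/z) · log₁₀([K⁺]_out/[K⁺]_in) with z = +1.
= (59.1/1) · log₁₀(9.08/138) = 59.10 · log₁₀(0.0658)
= 59.10 · (-1.1818) = -69.84 mV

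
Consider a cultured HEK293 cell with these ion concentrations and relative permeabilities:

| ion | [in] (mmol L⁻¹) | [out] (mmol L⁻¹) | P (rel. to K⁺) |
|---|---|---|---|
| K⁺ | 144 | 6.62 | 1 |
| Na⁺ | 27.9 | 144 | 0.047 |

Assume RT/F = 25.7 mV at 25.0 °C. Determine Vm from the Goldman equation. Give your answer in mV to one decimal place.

-61.3 mV

Vm = 25.7 · ln[(Σ P·[cation]ₒ + Σ P·[anion]ᵢ) / (Σ P·[cation]ᵢ + Σ P·[anion]ₒ)]
Numerator = 1×6.62 + 0.047×144 = 13.39
Denominator = 1×144 + 0.047×27.9 = 145.3
Vm = 25.7 · ln(0.092133) = 25.7 × (-2.3845) = -61.28 mV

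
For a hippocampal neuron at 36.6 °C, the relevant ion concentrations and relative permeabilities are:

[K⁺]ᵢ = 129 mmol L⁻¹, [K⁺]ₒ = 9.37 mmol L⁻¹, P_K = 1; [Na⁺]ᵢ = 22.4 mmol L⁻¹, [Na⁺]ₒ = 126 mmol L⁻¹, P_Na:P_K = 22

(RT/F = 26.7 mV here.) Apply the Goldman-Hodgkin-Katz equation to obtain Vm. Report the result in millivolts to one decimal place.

Vm = 26.7 · ln[(Σ P·[cation]ₒ + Σ P·[anion]ᵢ) / (Σ P·[cation]ᵢ + Σ P·[anion]ₒ)]
Numerator = 1×9.37 + 22×126 = 2781
Denominator = 1×129 + 22×22.4 = 621.8
Vm = 26.7 · ln(4.4731) = 26.7 × (1.4981) = 40.00 mV

40.0 mV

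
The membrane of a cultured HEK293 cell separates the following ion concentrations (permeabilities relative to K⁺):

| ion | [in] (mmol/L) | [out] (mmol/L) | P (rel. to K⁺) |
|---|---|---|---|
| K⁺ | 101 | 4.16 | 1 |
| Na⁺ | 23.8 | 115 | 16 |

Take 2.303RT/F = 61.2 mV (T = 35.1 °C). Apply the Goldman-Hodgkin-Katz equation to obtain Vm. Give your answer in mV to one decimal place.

35.7 mV

Vm = 61.2 · log₁₀[(Σ P·[cation]ₒ + Σ P·[anion]ᵢ) / (Σ P·[cation]ᵢ + Σ P·[anion]ₒ)]
Numerator = 1×4.16 + 16×115 = 1844
Denominator = 1×101 + 16×23.8 = 481.8
Vm = 61.2 · log₁₀(3.8276) = 61.2 × (0.5829) = 35.68 mV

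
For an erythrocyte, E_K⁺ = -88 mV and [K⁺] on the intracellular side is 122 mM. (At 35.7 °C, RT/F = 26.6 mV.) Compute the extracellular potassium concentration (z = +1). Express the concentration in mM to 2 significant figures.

4.5 mM

Nernst: E = (26.6/1) · ln([out]/[in]), so ln([out]/[in]) = -88.0 × 1 / 26.6 = -3.3083.
[out]/[in] = e^(-3.3083) = 0.03658.
[out] = 0.03658 × 122 = 4.463 mM.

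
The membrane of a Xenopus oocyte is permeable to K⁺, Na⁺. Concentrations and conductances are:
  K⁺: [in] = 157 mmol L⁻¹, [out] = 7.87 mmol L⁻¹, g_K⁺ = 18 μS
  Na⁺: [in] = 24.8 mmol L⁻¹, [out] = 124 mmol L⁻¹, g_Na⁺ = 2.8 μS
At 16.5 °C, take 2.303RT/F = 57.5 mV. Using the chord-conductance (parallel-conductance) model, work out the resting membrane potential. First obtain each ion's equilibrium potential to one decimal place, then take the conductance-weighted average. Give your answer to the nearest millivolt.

E_K⁺ = (57.5/1)·log₁₀(7.87/157) = -74.7 mV
E_Na⁺ = (57.5/1)·log₁₀(124/24.8) = 40.2 mV
Vm = (Σ gᵢEᵢ)/(Σ gᵢ) = (18·-74.7 + 2.8·40.2) / (18 + 2.8)
= -1232.04 / 20.8 = -59.23 mV

-59 mV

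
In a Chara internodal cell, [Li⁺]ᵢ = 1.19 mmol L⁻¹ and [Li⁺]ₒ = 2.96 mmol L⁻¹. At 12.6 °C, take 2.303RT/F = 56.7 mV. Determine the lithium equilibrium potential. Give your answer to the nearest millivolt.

22 mV

E = (56.7/z) · log₁₀([Li⁺]_out/[Li⁺]_in) with z = +1.
= (56.7/1) · log₁₀(2.96/1.19) = 56.70 · log₁₀(2.487)
= 56.70 · (0.3957) = 22.44 mV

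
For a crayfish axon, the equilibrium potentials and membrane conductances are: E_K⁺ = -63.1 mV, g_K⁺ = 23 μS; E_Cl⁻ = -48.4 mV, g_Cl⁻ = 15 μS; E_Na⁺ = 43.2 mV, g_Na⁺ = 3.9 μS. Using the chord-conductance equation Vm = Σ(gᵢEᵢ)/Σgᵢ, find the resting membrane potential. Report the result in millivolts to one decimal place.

Σ gᵢEᵢ = 23·(-63.1) + 15·(-48.4) + 3.9·(43.2) = -2008.82
Σ gᵢ = 23 + 15 + 3.9 = 41.9
Vm = -2008.82 / 41.9 = -47.94 mV

-47.9 mV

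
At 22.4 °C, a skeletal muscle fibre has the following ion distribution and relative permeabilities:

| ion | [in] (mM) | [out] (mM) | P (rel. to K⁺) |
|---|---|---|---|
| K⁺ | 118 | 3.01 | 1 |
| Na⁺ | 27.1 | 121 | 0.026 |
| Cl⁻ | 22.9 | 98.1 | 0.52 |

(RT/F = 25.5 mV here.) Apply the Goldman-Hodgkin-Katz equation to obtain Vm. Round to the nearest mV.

-57 mV

Vm = 25.5 · ln[(Σ P·[cation]ₒ + Σ P·[anion]ᵢ) / (Σ P·[cation]ᵢ + Σ P·[anion]ₒ)]
Numerator = 1×3.01 + 0.026×121 + 0.52×22.9 = 18.06
Denominator = 1×118 + 0.026×27.1 + 0.52×98.1 = 169.7
Vm = 25.5 · ln(0.10644) = 25.5 × (-2.2402) = -57.13 mV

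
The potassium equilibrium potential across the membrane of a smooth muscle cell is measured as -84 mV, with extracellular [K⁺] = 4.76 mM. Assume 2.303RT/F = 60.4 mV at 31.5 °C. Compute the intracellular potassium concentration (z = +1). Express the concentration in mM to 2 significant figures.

Nernst: E = (60.4/1) · log₁₀([out]/[in]), so log₁₀([out]/[in]) = -84.0 × 1 / 60.4 = -1.3907.
[out]/[in] = 10^(-1.3907) = 0.04067.
[in] = 4.76 / 0.04067 = 117 mM.

120 mM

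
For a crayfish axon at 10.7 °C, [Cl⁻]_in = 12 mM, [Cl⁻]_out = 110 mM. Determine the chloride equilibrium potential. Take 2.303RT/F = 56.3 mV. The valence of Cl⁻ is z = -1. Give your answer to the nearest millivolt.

-54 mV

E = (56.3/z) · log₁₀([Cl⁻]_out/[Cl⁻]_in) with z = -1.
For an anion, dividing by z = -1 reverses the sign.
= (56.3/-1) · log₁₀(110/12) = -56.30 · log₁₀(9.167)
= -56.30 · (0.9622) = -54.17 mV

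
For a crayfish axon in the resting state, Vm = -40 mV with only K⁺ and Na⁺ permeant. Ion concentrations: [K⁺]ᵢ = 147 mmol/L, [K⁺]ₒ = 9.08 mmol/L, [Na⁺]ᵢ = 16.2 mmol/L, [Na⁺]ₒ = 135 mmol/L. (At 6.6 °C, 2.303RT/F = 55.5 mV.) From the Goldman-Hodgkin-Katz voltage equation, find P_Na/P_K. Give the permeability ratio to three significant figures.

0.143

Let α = P_Na/P_K. GHK: Vm = 55.5·log₁₀[(Kₒ + α·Naₒ)/(Kᵢ + α·Naᵢ)].
10^(Vm/55.5) = 10^(-40.0/55.5) = 0.19023
So 0.19023·(Kᵢ + α·Naᵢ) = Kₒ + α·Naₒ → α = (0.19023·147.0 − 9.08) / (135.0 − 0.19023·16.2)
α = (27.96 − 9.08) / (135.0 − 3.082) = 18.88/131.9 = 0.1431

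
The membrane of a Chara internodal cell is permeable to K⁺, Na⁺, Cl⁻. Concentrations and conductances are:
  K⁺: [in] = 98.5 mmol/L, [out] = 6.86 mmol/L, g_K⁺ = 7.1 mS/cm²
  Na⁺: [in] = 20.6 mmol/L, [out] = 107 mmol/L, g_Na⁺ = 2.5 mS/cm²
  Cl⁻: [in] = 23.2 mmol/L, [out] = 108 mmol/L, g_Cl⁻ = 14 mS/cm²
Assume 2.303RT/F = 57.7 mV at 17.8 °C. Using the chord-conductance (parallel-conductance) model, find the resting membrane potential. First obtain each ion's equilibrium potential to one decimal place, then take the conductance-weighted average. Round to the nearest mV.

-39 mV

E_K⁺ = (57.7/1)·log₁₀(6.86/98.5) = -66.8 mV
E_Na⁺ = (57.7/1)·log₁₀(107/20.6) = 41.3 mV
E_Cl⁻ = (57.7/-1)·log₁₀(108/23.2) = -38.5 mV
Vm = (Σ gᵢEᵢ)/(Σ gᵢ) = (7.1·-66.8 + 2.5·41.3 + 14·-38.5) / (7.1 + 2.5 + 14)
= -910.03 / 23.6 = -38.56 mV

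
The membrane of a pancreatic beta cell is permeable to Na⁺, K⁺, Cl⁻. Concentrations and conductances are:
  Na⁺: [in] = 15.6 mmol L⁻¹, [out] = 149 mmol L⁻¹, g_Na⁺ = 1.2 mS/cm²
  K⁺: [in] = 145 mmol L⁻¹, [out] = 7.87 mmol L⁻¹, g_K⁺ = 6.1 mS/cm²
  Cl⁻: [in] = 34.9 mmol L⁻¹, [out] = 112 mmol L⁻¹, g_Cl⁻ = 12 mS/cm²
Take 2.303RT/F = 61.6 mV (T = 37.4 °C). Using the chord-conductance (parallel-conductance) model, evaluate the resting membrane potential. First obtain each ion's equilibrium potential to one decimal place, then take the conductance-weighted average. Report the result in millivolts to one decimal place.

-40.3 mV

E_Na⁺ = (61.6/1)·log₁₀(149/15.6) = 60.4 mV
E_K⁺ = (61.6/1)·log₁₀(7.87/145) = -77.9 mV
E_Cl⁻ = (61.6/-1)·log₁₀(112/34.9) = -31.2 mV
Vm = (Σ gᵢEᵢ)/(Σ gᵢ) = (1.2·60.4 + 6.1·-77.9 + 12·-31.2) / (1.2 + 6.1 + 12)
= -777.11 / 19.3 = -40.26 mV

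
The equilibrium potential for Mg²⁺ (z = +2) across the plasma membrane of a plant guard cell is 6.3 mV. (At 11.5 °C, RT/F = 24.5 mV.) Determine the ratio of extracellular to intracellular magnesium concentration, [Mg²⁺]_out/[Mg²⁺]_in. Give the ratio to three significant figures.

1.67

ln([out]/[in]) = E·z/(24.5) = 6.3 × 2 / 24.5 = 0.5143
[out]/[in] = e^(0.5143) = 1.672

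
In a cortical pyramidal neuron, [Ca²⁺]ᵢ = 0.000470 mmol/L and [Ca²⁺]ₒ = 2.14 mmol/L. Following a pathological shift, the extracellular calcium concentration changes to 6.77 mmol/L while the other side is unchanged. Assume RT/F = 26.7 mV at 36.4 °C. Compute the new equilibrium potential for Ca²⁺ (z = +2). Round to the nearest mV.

After the shift: [Ca²⁺]_out = 6.77, [Ca²⁺]_in = 0.000470 mmol/L.
E_new = (26.7/2)·ln(6.77/0.000470) = 13.35 · (9.5753) = 127.83 mV

128 mV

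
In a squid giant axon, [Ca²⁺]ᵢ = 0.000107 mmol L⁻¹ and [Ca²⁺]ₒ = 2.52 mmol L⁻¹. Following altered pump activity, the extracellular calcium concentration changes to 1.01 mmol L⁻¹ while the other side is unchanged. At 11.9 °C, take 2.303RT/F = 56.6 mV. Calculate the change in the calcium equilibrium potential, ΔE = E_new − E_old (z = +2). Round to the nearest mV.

E_old = (56.6/2)·log₁₀(2.52/0.000107) = 123.73 mV
E_new = (56.6/2)·log₁₀(1.01/0.000107) = 112.49 mV
ΔE = 112.49 − (123.73) = -11.24 mV

-11 mV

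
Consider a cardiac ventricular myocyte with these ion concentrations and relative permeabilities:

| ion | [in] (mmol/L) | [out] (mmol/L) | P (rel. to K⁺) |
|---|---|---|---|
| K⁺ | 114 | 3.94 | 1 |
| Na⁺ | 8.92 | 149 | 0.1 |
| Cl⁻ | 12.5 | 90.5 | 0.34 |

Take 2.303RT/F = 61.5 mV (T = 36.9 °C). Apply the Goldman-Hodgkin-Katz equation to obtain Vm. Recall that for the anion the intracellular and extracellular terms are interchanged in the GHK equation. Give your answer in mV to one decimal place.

Vm = 61.5 · log₁₀[(Σ P·[cation]ₒ + Σ P·[anion]ᵢ) / (Σ P·[cation]ᵢ + Σ P·[anion]ₒ)]
Numerator = 1×3.94 + 0.1×149 + 0.34×12.5 = 23.09
Denominator = 1×114 + 0.1×8.92 + 0.34×90.5 = 145.7
Vm = 61.5 · log₁₀(0.15852) = 61.5 × (-0.7999) = -49.20 mV

-49.2 mV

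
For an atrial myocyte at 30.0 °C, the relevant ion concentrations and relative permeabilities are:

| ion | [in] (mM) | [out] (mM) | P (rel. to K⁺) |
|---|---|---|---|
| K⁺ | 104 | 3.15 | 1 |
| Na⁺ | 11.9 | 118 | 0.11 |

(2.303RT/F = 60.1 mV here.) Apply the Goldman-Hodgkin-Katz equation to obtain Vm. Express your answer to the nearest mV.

Vm = 60.1 · log₁₀[(Σ P·[cation]ₒ + Σ P·[anion]ᵢ) / (Σ P·[cation]ᵢ + Σ P·[anion]ₒ)]
Numerator = 1×3.15 + 0.11×118 = 16.13
Denominator = 1×104 + 0.11×11.9 = 105.3
Vm = 60.1 · log₁₀(0.15317) = 60.1 × (-0.8148) = -48.97 mV

-49 mV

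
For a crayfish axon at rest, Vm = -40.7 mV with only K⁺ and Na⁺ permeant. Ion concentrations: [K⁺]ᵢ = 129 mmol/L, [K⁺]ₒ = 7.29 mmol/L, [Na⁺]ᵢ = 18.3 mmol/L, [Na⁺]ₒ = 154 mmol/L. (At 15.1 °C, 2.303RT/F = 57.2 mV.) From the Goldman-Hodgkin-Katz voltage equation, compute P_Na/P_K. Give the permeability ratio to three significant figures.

Let α = P_Na/P_K. GHK: Vm = 57.2·log₁₀[(Kₒ + α·Naₒ)/(Kᵢ + α·Naᵢ)].
10^(Vm/57.2) = 10^(-40.7/57.2) = 0.19429
So 0.19429·(Kᵢ + α·Naᵢ) = Kₒ + α·Naₒ → α = (0.19429·129.0 − 7.29) / (154.0 − 0.19429·18.3)
α = (25.06 − 7.29) / (154.0 − 3.556) = 17.77/150.4 = 0.1181

0.118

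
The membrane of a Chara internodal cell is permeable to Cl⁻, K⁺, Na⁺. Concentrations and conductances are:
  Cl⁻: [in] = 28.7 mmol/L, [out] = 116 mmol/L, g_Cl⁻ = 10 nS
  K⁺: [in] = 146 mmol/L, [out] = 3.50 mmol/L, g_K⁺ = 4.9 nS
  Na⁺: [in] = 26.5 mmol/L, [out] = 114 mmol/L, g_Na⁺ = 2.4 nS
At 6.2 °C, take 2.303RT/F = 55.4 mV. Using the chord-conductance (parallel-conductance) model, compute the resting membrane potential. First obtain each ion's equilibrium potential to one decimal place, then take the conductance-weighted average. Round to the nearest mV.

E_Cl⁻ = (55.4/-1)·log₁₀(116/28.7) = -33.6 mV
E_K⁺ = (55.4/1)·log₁₀(3.50/146) = -89.8 mV
E_Na⁺ = (55.4/1)·log₁₀(114/26.5) = 35.1 mV
Vm = (Σ gᵢEᵢ)/(Σ gᵢ) = (10·-33.6 + 4.9·-89.8 + 2.4·35.1) / (10 + 4.9 + 2.4)
= -691.78 / 17.3 = -39.99 mV

-40 mV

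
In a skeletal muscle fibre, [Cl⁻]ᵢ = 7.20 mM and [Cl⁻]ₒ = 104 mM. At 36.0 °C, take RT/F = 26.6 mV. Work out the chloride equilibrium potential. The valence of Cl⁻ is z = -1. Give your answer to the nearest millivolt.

-71 mV

E = (26.6/z) · ln([Cl⁻]_out/[Cl⁻]_in) with z = -1.
For an anion, dividing by z = -1 reverses the sign.
= (26.6/-1) · ln(104/7.20) = -26.60 · ln(14.44)
= -26.60 · (2.6703) = -71.03 mV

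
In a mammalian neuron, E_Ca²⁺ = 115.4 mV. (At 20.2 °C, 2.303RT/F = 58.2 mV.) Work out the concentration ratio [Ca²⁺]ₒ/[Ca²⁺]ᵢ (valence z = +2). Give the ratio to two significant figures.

9200

log₁₀([out]/[in]) = E·z/(58.2) = 115.4 × 2 / 58.2 = 3.9656
[out]/[in] = 10^(3.9656) = 9239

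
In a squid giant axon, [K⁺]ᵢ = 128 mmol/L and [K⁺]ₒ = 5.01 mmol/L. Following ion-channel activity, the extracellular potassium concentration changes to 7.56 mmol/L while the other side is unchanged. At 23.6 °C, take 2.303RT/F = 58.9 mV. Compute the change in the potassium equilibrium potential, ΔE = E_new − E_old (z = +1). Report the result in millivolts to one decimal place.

10.5 mV

E_old = (58.9/1)·log₁₀(5.01/128) = -82.89 mV
E_new = (58.9/1)·log₁₀(7.56/128) = -72.37 mV
ΔE = -72.37 − (-82.89) = 10.52 mV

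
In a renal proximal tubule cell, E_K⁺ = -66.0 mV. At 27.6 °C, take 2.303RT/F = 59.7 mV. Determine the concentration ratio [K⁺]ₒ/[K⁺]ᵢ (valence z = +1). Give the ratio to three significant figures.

0.0784

log₁₀([out]/[in]) = E·z/(59.7) = -66.0 × 1 / 59.7 = -1.1055
[out]/[in] = 10^(-1.1055) = 0.07843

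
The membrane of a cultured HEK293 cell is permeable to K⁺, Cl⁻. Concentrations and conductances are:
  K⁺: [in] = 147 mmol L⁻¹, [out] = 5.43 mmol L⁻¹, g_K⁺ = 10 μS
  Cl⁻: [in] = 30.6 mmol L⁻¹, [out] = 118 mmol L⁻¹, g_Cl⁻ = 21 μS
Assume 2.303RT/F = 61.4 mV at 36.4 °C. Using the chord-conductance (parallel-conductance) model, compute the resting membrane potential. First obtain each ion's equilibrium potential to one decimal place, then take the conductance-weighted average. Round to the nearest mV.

E_K⁺ = (61.4/1)·log₁₀(5.43/147) = -88.0 mV
E_Cl⁻ = (61.4/-1)·log₁₀(118/30.6) = -36.0 mV
Vm = (Σ gᵢEᵢ)/(Σ gᵢ) = (10·-88.0 + 21·-36.0) / (10 + 21)
= -1636.00 / 31 = -52.77 mV

-53 mV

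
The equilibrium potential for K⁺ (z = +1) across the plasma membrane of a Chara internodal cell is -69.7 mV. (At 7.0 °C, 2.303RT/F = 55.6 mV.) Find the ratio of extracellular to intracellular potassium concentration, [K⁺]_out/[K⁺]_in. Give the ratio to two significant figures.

0.056

log₁₀([out]/[in]) = E·z/(55.6) = -69.7 × 1 / 55.6 = -1.2536
[out]/[in] = 10^(-1.2536) = 0.05577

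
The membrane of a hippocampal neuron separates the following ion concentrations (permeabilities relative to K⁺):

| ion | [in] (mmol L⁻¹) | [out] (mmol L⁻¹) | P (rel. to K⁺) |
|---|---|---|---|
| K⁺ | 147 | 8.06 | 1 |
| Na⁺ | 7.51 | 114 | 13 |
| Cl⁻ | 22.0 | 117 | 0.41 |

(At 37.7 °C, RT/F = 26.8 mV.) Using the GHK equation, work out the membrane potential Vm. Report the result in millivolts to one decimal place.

43.8 mV

Vm = 26.8 · ln[(Σ P·[cation]ₒ + Σ P·[anion]ᵢ) / (Σ P·[cation]ᵢ + Σ P·[anion]ₒ)]
Numerator = 1×8.06 + 13×114 + 0.41×22.0 = 1499
Denominator = 1×147 + 13×7.51 + 0.41×117 = 292.6
Vm = 26.8 · ln(5.1233) = 26.8 × (1.6338) = 43.79 mV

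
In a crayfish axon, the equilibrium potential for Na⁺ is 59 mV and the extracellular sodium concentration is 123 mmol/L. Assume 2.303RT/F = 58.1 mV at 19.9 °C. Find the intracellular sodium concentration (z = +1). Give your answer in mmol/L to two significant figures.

Nernst: E = (58.1/1) · log₁₀([out]/[in]), so log₁₀([out]/[in]) = 59.0 × 1 / 58.1 = 1.0155.
[out]/[in] = 10^(1.0155) = 10.36.
[in] = 123 / 10.36 = 11.87 mmol/L.

12 mmol/L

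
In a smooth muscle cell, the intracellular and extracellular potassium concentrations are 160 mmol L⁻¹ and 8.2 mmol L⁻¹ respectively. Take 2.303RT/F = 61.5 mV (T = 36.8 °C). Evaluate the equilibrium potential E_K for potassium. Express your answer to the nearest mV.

-79 mV

E = (61.5/z) · log₁₀([K⁺]_out/[K⁺]_in) with z = +1.
= (61.5/1) · log₁₀(8.2/160) = 61.50 · log₁₀(0.05125)
= 61.50 · (-1.2903) = -79.35 mV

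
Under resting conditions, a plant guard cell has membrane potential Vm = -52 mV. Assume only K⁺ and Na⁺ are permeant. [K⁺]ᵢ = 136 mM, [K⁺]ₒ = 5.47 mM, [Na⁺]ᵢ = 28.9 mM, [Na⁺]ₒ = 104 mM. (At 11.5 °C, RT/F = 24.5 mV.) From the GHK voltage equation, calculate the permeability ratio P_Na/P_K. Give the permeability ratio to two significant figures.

Let α = P_Na/P_K. GHK: Vm = 24.5·ln[(Kₒ + α·Naₒ)/(Kᵢ + α·Naᵢ)].
e^(Vm/24.5) = e^(-52.0/24.5) = 0.11974
So 0.11974·(Kᵢ + α·Naᵢ) = Kₒ + α·Naₒ → α = (0.11974·136.0 − 5.47) / (104.0 − 0.11974·28.9)
α = (16.28 − 5.47) / (104.0 − 3.46) = 10.81/100.5 = 0.1076

0.11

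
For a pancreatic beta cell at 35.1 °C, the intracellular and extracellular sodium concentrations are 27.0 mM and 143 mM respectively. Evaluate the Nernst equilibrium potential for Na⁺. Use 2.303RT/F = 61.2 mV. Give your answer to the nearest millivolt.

E = (61.2/z) · log₁₀([Na⁺]_out/[Na⁺]_in) with z = +1.
= (61.2/1) · log₁₀(143/27.0) = 61.20 · log₁₀(5.296)
= 61.20 · (0.7240) = 44.31 mV

44 mV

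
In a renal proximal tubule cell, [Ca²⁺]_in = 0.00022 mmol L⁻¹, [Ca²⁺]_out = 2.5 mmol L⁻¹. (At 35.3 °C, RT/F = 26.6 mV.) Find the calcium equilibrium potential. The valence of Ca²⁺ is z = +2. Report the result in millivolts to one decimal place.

124.2 mV

E = (26.6/z) · ln([Ca²⁺]_out/[Ca²⁺]_in) with z = +2.
= (26.6/2) · ln(2.5/0.00022) = 13.30 · ln(1.136e+04)
= 13.30 · (9.3382) = 124.20 mV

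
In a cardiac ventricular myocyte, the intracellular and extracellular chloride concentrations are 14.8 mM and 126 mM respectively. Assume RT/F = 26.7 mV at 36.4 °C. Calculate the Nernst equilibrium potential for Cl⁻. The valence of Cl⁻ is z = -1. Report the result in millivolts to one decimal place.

E = (26.7/z) · ln([Cl⁻]_out/[Cl⁻]_in) with z = -1.
For an anion, dividing by z = -1 reverses the sign.
= (26.7/-1) · ln(126/14.8) = -26.70 · ln(8.514)
= -26.70 · (2.1417) = -57.18 mV

-57.2 mV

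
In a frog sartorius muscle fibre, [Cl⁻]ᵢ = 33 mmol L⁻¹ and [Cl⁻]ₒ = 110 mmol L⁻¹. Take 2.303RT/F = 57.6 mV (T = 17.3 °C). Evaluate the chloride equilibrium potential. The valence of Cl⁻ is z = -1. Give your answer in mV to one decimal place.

E = (57.6/z) · log₁₀([Cl⁻]_out/[Cl⁻]_in) with z = -1.
For an anion, dividing by z = -1 reverses the sign.
= (57.6/-1) · log₁₀(110/33) = -57.60 · log₁₀(3.333)
= -57.60 · (0.5229) = -30.12 mV

-30.1 mV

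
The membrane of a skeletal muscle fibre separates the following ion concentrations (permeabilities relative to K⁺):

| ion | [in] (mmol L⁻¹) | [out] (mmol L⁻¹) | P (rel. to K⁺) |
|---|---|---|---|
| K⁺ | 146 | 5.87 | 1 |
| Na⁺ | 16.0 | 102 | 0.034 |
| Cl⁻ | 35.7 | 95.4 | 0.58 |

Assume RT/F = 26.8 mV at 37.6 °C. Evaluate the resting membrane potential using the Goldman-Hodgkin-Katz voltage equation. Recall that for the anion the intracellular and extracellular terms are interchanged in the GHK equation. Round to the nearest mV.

Vm = 26.8 · ln[(Σ P·[cation]ₒ + Σ P·[anion]ᵢ) / (Σ P·[cation]ᵢ + Σ P·[anion]ₒ)]
Numerator = 1×5.87 + 0.034×102 + 0.58×35.7 = 30.04
Denominator = 1×146 + 0.034×16.0 + 0.58×95.4 = 201.9
Vm = 26.8 · ln(0.14882) = 26.8 × (-1.9050) = -51.05 mV

-51 mV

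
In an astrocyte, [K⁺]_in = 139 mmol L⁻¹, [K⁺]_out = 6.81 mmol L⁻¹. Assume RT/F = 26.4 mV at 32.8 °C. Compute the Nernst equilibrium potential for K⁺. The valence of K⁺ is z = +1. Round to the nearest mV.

-80 mV

E = (26.4/z) · ln([K⁺]_out/[K⁺]_in) with z = +1.
= (26.4/1) · ln(6.81/139) = 26.40 · ln(0.04899)
= 26.40 · (-3.0161) = -79.62 mV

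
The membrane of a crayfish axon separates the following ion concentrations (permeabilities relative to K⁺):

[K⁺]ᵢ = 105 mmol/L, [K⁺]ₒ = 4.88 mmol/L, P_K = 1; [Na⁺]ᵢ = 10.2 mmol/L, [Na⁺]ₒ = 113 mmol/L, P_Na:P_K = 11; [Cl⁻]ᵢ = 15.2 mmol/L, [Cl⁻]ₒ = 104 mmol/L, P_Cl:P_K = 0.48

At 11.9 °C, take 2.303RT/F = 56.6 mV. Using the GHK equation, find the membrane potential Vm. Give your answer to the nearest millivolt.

38 mV

Vm = 56.6 · log₁₀[(Σ P·[cation]ₒ + Σ P·[anion]ᵢ) / (Σ P·[cation]ᵢ + Σ P·[anion]ₒ)]
Numerator = 1×4.88 + 11×113 + 0.48×15.2 = 1255
Denominator = 1×105 + 11×10.2 + 0.48×104 = 267.1
Vm = 56.6 · log₁₀(4.6989) = 56.6 × (0.6720) = 38.04 mV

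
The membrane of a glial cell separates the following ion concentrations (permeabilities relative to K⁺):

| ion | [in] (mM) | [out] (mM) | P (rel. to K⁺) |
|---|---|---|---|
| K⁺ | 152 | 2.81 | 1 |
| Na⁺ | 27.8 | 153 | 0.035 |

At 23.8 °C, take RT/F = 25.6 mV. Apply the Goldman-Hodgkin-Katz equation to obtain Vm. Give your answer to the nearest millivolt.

Vm = 25.6 · ln[(Σ P·[cation]ₒ + Σ P·[anion]ᵢ) / (Σ P·[cation]ᵢ + Σ P·[anion]ₒ)]
Numerator = 1×2.81 + 0.035×153 = 8.165
Denominator = 1×152 + 0.035×27.8 = 153
Vm = 25.6 · ln(0.053375) = 25.6 × (-2.9304) = -75.02 mV

-75 mV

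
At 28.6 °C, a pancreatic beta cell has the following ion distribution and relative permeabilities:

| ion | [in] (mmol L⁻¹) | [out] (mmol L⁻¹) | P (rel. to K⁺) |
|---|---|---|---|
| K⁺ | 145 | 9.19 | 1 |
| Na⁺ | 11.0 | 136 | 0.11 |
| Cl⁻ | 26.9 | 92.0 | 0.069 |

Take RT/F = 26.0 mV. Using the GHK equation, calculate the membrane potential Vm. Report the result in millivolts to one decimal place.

Vm = 26.0 · ln[(Σ P·[cation]ₒ + Σ P·[anion]ᵢ) / (Σ P·[cation]ᵢ + Σ P·[anion]ₒ)]
Numerator = 1×9.19 + 0.11×136 + 0.069×26.9 = 26.01
Denominator = 1×145 + 0.11×11.0 + 0.069×92.0 = 152.6
Vm = 26.0 · ln(0.17047) = 26.0 × (-1.7692) = -46.00 mV

-46.0 mV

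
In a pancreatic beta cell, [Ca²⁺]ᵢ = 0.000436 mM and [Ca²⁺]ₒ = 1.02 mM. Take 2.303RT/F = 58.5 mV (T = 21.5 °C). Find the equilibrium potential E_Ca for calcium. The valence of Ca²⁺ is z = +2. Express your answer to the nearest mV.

99 mV

E = (58.5/z) · log₁₀([Ca²⁺]_out/[Ca²⁺]_in) with z = +2.
= (58.5/2) · log₁₀(1.02/0.000436) = 29.25 · log₁₀(2339)
= 29.25 · (3.3691) = 98.55 mV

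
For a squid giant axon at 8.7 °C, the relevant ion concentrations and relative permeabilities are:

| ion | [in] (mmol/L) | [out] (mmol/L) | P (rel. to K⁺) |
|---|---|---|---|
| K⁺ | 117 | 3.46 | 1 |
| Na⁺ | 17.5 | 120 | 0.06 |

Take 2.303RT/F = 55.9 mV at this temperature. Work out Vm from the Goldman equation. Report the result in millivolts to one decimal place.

Vm = 55.9 · log₁₀[(Σ P·[cation]ₒ + Σ P·[anion]ᵢ) / (Σ P·[cation]ᵢ + Σ P·[anion]ₒ)]
Numerator = 1×3.46 + 0.06×120 = 10.66
Denominator = 1×117 + 0.06×17.5 = 118
Vm = 55.9 · log₁₀(0.090301) = 55.9 × (-1.0443) = -58.38 mV

-58.4 mV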